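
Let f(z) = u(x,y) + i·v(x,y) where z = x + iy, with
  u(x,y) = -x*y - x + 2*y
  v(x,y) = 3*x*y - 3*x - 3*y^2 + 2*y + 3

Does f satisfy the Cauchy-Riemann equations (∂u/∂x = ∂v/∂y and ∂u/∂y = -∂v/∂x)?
∂u/∂x = -y - 1
∂v/∂y = 3*x - 6*y + 2
∂u/∂y = 2 - x
∂v/∂x = 3*y - 3
∂u/∂x ≠ ∂v/∂y and ∂u/∂y ≠ -∂v/∂x; the Cauchy-Riemann equations are not satisfied, so f is not analytic.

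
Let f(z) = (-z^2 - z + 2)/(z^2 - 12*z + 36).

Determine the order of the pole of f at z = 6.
Factor the denominator:
  z^2 - 12*z + 36 = (z - 6)^2

The numerator P(z) = -z^2 - z + 2 has P(6) = -40 ≠ 0, so no factor of (z - 6) cancels.
Near z = 6 we can therefore write f(z) = g(z)/(z - 6)^2 with g analytic at 6 and g(6) ≠ 0 (g is just the numerator).

Hence z = 6 is a pole of order 2.

Final answer: 2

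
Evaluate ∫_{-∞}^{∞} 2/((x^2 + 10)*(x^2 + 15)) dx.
Let f(z) = 2/((z^2 + 10)*(z^2 + 15)). The denominator has no real zeros and deg Q - deg P = 4 ≥ 2, so the integral of f over the upper semicircle |z| = R tends to 0 as R → ∞. Closing the contour in the upper half-plane,
  ∫_{-∞}^{∞} f(x) dx = 2πi · Σ Res(f, z_k)  over the poles with Im z_k > 0.

Zeros of the denominator: z^2 + 10 = 0 gives z = ±sqrt(10)*I; z^2 + 15 = 0 gives z = ±sqrt(15)*I.
Upper half-plane: z = sqrt(10)*I, z = sqrt(15)*I (simple).

Each pole is a simple zero of Q(z) = z^4 + 25*z^2 + 150, so Res(f, z₀) = P(z₀)/Q'(z₀) with P(z) = 2, Q'(z) = 4*z^3 + 50*z:
  Res(f, sqrt(10)*I) = (2)/(10*sqrt(10)*I) = -sqrt(10)*I/50
  Res(f, sqrt(15)*I) = (2)/(-10*sqrt(15)*I) = sqrt(15)*I/75

Sum of residues: I*(-sqrt(10)/50 + sqrt(15)/75)
∫_{-∞}^{∞} f(x) dx = 2πi · (I*(-sqrt(10)/50 + sqrt(15)/75)) = pi*(-2*sqrt(15) + 3*sqrt(10))/75

Final answer: pi*(-2*sqrt(15) + 3*sqrt(10))/75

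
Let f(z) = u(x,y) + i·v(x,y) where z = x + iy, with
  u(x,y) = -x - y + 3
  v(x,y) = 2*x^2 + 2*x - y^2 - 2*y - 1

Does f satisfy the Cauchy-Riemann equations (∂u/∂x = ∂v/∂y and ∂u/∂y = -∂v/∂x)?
∂u/∂x = -1
∂v/∂y = -2*y - 2
∂u/∂y = -1
∂v/∂x = 4*x + 2
∂u/∂x ≠ ∂v/∂y and ∂u/∂y ≠ -∂v/∂x; the Cauchy-Riemann equations are not satisfied, so f is not analytic.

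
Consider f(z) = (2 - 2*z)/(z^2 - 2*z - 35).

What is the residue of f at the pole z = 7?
-1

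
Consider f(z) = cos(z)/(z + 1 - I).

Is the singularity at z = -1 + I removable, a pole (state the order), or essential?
Write f(z) = g(z)/(z + 1 - I) with g(z) = cos(z).
g is entire and g(-1 + I) = cos(1 - I) ≠ 0, so no factor of (z + 1 - I) cancels: the Laurent expansion of f about z = -1 + I starts at the power -1, i.e. lim_{z→z₀} (z - z₀) f(z) = cos(1 - I) is finite and nonzero.
So z = -1 + I is a pole of order 1.

Final answer: pole of order 1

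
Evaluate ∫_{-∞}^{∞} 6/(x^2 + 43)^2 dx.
Let f(z) = 6/(z^2 + 43)^2. The denominator has no real zeros and deg Q - deg P = 4 ≥ 2, so the integral of f over the upper semicircle |z| = R tends to 0 as R → ∞. Closing the contour in the upper half-plane,
  ∫_{-∞}^{∞} f(x) dx = 2πi · Σ Res(f, z_k)  over the poles with Im z_k > 0.

Zeros of the denominator: z^2 + 43 = 0 gives z = ±sqrt(43)*I.
Upper half-plane: z = sqrt(43)*I (a pole of order 2).

Write f(z) = g(z)/(z - sqrt(43)*I)^2 with g(z) = 6/(z + sqrt(43)*I)^2. For a double pole, Res(f, z₀) = g'(z₀):
  g'(z) = -12/(z + sqrt(43)*I)^3
  Res(f, sqrt(43)*I) = g'(sqrt(43)*I) = -3*sqrt(43)*I/3698

∫_{-∞}^{∞} f(x) dx = 2πi · (-3*sqrt(43)*I/3698) = 3*sqrt(43)*pi/1849

Final answer: 3*sqrt(43)*pi/1849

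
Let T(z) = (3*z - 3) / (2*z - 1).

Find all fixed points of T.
{1 - sqrt(2)*I/2, 1 + sqrt(2)*I/2}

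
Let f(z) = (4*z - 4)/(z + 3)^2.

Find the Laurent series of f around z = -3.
Put w = z - (-3), i.e. z = w - 3. The denominator is w^2, so it suffices to rewrite the numerator in powers of w.

P(z) = 4*z - 4
P(w - 3) = -16 + 4*w

Dividing each term by w^2:
  f = -16/w^2 + 4/w

Substituting back w = z + 3:
  f(z) = -16/(z + 3)^2 + 4/(z + 3)

The series is finite because the numerator is a polynomial; the negative powers form the principal part, and the coefficient of 1/(z + 3) gives Res(f, -3) = 4.

Final answer: -16/(z + 3)^2 + 4/(z + 3)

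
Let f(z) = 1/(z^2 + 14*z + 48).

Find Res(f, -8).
Write f(z) = P(z)/Q(z) with P(z) = 1 and Q(z) = z^2 + 14*z + 48.
The denominator factors as Q(z) = (z + 6)*(z + 8), so z = -8 is a simple zero of Q and P is analytic there; z = -8 is therefore a simple pole and
  Res(f, z₀) = P(z₀)/Q'(z₀).

Q'(z) = 2*z + 14, so Q'(-8) = -2.
P(-8) = 1.

Res(f, -8) = (1)/(-2) = -1/2

Final answer: -1/2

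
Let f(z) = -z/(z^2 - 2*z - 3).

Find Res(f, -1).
-1/4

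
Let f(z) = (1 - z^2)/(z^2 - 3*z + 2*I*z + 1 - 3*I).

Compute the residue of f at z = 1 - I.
-1 - 2*I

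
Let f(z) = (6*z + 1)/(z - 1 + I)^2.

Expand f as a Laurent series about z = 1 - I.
Put w = z - (1 - I), i.e. z = w + 1 - I. The denominator is w^2, so it suffices to rewrite the numerator in powers of w.

P(z) = 6*z + 1
P(w + 1 - I) = 7 - 6*I + 6*w

Dividing each term by w^2:
  f = (7 - 6*I)/w^2 + 6/w

Substituting back w = z - 1 + I:
  f(z) = (7 - 6*I)/(z - 1 + I)^2 + 6/(z - 1 + I)

The series is finite because the numerator is a polynomial; the negative powers form the principal part, and the coefficient of 1/(z - 1 + I) gives Res(f, 1 - I) = 6.

Final answer: (7 - 6*I)/(z - 1 + I)^2 + 6/(z - 1 + I)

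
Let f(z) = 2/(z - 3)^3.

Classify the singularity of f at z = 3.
Write f(z) = g(z)/(z - 3)^3 with g(z) = 2.
g is entire and g(3) = 2 ≠ 0, so no factor of (z - 3) cancels: the Laurent expansion of f about z = 3 starts at the power -3, i.e. lim_{z→z₀} (z - z₀)^3 f(z) = 2 is finite and nonzero.
So z = 3 is a pole of order 3.

Final answer: pole of order 3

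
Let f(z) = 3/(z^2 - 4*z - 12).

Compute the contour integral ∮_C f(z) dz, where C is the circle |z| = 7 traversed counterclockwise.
By the residue theorem, ∮_C f(z) dz = 2πi · (sum of the residues of f at the poles inside |z| = 7).

The denominator factors as (z + 2)*(z - 6), so the singularities of f are simple poles at z = -2, z = 6.
  |-2|² = 4 < 49 = 7², so this pole is inside the contour.
  |6|² = 36 < 49 = 7², so this pole is inside the contour.

With P(z) = 3 and Q(z) = z^2 - 4*z - 12, each pole is simple, so Res(f, z₀) = P(z₀)/Q'(z₀) with Q'(z) = 2*z - 4.
  Res(f, -2) = P(-2)/Q'(-2) = (3)/(-8) = -3/8
  Res(f, 6) = P(6)/Q'(6) = (3)/(8) = 3/8

Sum of residues inside C: 0
∮_C f(z) dz = 2πi · (0) = 0

Final answer: 0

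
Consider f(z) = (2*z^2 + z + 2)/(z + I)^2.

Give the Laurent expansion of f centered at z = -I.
Put w = z - (-I), i.e. z = w - I. The denominator is w^2, so it suffices to rewrite the numerator in powers of w.

P(z) = 2*z^2 + z + 2
P(w - I) = -I + (1 - 4*I)*w + 2*w^2

Dividing each term by w^2:
  f = -I/w^2 + (1 - 4*I)/w + 2

Substituting back w = z + I:
  f(z) = -I/(z + I)^2 + (1 - 4*I)/(z + I) + 2

The series is finite because the numerator is a polynomial; the negative powers form the principal part, and the coefficient of 1/(z + I) gives Res(f, -I) = 1 - 4*I.

Final answer: -I/(z + I)^2 + (1 - 4*I)/(z + I) + 2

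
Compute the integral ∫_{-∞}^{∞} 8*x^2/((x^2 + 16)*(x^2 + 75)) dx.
8*pi*(-4 + 5*sqrt(3))/59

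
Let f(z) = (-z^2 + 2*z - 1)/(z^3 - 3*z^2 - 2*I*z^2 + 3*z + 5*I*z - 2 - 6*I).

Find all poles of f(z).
{2*I, 1 - I, 2 + I}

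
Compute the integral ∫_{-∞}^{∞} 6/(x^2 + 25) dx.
Let f(z) = 6/(z^2 + 25). The denominator has no real zeros and deg Q - deg P = 2 ≥ 2, so the integral of f over the upper semicircle |z| = R tends to 0 as R → ∞. Closing the contour in the upper half-plane,
  ∫_{-∞}^{∞} f(x) dx = 2πi · Σ Res(f, z_k)  over the poles with Im z_k > 0.

Zeros of the denominator: z^2 + 25 = 0 gives z = ±5*I.
Upper half-plane: z = 5*I (simple).

Each pole is a simple zero of Q(z) = z^2 + 25, so Res(f, z₀) = P(z₀)/Q'(z₀) with P(z) = 6, Q'(z) = 2*z:
  Res(f, 5*I) = (6)/(10*I) = -3*I/5

∫_{-∞}^{∞} f(x) dx = 2πi · (-3*I/5) = 6*pi/5

Final answer: 6*pi/5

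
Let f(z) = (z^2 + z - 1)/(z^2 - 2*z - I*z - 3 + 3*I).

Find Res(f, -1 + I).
7/17 + 6*I/17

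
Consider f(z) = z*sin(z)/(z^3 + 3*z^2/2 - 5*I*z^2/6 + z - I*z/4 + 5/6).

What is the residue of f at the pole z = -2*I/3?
Write f(z) = P(z)/Q(z) with P(z) = z*sin(z) and Q(z) = z^3 + 3*z^2/2 - 5*I*z^2/6 + z - I*z/4 + 5/6.
The denominator factors as Q(z) = (z + 1/2 - I)*(z + 1 - I/2)*(z + 2*I/3), so z = -2*I/3 is a simple zero of Q and P is analytic there; z = -2*I/3 is therefore a simple pole and
  Res(f, z₀) = P(z₀)/Q'(z₀).

Q'(z) = 3*z^2 + 3*z - 5*I*z/3 + 1 - I/4, so Q'(-2*I/3) = -13/9 - 9*I/4.
P(-2*I/3) = -2*sinh(2/3)/3.

Res(f, -2*I/3) = (-2*sinh(2/3)/3)/(-13/9 - 9*I/4) = (1248/9265 - 1944*I/9265)*sinh(2/3)

Final answer: (1248/9265 - 1944*I/9265)*sinh(2/3)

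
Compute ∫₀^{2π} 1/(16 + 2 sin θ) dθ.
Call the integral J. The integrand is 2π-periodic and we integrate over a full period, so shifting θ does not change the value (θ → θ + π/2 turns sin θ into cos θ). Hence
  J = ∫₀^{2π} dθ/(16 + 2 cos θ).
Put z = e^{iθ}: then cos θ = (z + 1/z)/2, dθ = dz/(iz), and z runs once counterclockwise around |z| = 1:
  J = ∮_{|z|=1} 1/(16 + 2*(z + 1/z)/2) · dz/(iz) = (2/i) ∮_{|z|=1} dz/(2*z^2 + 32*z + 2).
The roots of 2*z^2 + 32*z + 2 are z = (-16 ± sqrt(16^2 - 2^2))/2, with sqrt(252) = 6*sqrt(7); their product is 1, so only z₊ = -8 + 3*sqrt(7) lies inside the unit circle (z₋ = -8 - 3*sqrt(7) lies outside).
z₊ is a simple zero of q(z) = 2*z^2 + 32*z + 2, so Res(1/q, z₊) = 1/q'(z₊) with q'(z) = 4*z + 32; and q'(z₊) = 2*(z₊ - z₋) = 12*sqrt(7).
Therefore J = (2/i) · 2πi · 1/(12*sqrt(7)) = 2*pi/(6*sqrt(7)) = sqrt(7)*pi/21

Final answer: sqrt(7)*pi/21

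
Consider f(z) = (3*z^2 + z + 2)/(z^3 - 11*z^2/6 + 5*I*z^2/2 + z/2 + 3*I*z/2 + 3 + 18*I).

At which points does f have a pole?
The singularities of f are the zeros of the denominator. Factoring,
  z^3 - 11*z^2/6 + 5*I*z^2/2 + z/2 + 3*I*z/2 + 3 + 18*I = (z + 3/2 + 3*I/2)*(z - 3 + 3*I)*(z - 1/3 - 2*I)
so the candidates are z = -3/2 - 3*I/2, z = 3 - 3*I, z = 1/3 + 2*I.

Check the numerator P(z) = 3*z^2 + z + 2 at each one:
  P(-3/2 - 3*I/2) = 1/2 + 12*I ≠ 0, so z = -3/2 - 3*I/2 is a (simple) pole.
  P(3 - 3*I) = 5 - 57*I ≠ 0, so z = 3 - 3*I is a (simple) pole.
  P(1/3 + 2*I) = -28/3 + 6*I ≠ 0, so z = 1/3 + 2*I is a (simple) pole.

Poles of f: {-3/2 - 3*I/2, 1/3 + 2*I, 3 - 3*I}

Final answer: {-3/2 - 3*I/2, 1/3 + 2*I, 3 - 3*I}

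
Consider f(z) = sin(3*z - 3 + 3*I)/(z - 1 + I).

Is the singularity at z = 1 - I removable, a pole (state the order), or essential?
removable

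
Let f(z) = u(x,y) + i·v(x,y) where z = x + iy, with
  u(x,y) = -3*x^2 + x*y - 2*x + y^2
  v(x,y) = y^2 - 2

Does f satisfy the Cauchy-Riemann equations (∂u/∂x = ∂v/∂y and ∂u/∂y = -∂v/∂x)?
∂u/∂x = -6*x + y - 2
∂v/∂y = 2*y
∂u/∂y = x + 2*y
∂v/∂x = 0
∂u/∂x ≠ ∂v/∂y and ∂u/∂y ≠ -∂v/∂x; the Cauchy-Riemann equations are not satisfied, so f is not analytic.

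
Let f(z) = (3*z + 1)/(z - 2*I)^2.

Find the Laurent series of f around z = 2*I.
Put w = z - (2*I), i.e. z = w + 2*I. The denominator is w^2, so it suffices to rewrite the numerator in powers of w.

P(z) = 3*z + 1
P(w + 2*I) = 1 + 6*I + 3*w

Dividing each term by w^2:
  f = (1 + 6*I)/w^2 + 3/w

Substituting back w = z - 2*I:
  f(z) = (1 + 6*I)/(z - 2*I)^2 + 3/(z - 2*I)

The series is finite because the numerator is a polynomial; the negative powers form the principal part, and the coefficient of 1/(z - 2*I) gives Res(f, 2*I) = 3.

Final answer: (1 + 6*I)/(z - 2*I)^2 + 3/(z - 2*I)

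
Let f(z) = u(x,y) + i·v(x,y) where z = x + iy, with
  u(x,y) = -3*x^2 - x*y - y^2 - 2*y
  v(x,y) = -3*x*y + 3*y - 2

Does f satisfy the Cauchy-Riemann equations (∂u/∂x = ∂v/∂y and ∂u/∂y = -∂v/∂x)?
∂u/∂x = -6*x - y
∂v/∂y = 3 - 3*x
∂u/∂y = -x - 2*y - 2
∂v/∂x = -3*y
∂u/∂x ≠ ∂v/∂y and ∂u/∂y ≠ -∂v/∂x; the Cauchy-Riemann equations are not satisfied, so f is not analytic.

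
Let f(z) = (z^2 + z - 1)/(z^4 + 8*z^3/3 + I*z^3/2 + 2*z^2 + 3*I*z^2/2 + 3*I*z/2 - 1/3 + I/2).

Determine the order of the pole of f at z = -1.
Factor the denominator:
  z^4 + 8*z^3/3 + I*z^3/2 + 2*z^2 + 3*I*z^2/2 + 3*I*z/2 - 1/3 + I/2 = (z + 1)^3*(z - 1/3 + I/2)

The numerator P(z) = z^2 + z - 1 has P(-1) = -1 ≠ 0, so no factor of (z + 1) cancels.
Near z = -1 we can therefore write f(z) = g(z)/(z + 1)^3 with g analytic at -1 and g(-1) ≠ 0 (g is the numerator divided by the remaining denominator factors).

Hence z = -1 is a pole of order 3.

Final answer: 3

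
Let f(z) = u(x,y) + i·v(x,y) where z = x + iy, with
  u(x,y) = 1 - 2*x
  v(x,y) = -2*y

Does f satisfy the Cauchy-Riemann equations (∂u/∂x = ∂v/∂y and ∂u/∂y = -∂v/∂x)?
∂u/∂x = -2
∂v/∂y = -2
∂u/∂y = 0
∂v/∂x = 0
∂u/∂x = ∂v/∂y and ∂u/∂y = -∂v/∂x hold identically; f is analytic.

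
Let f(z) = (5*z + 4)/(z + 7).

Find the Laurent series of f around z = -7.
Put w = z - (-7), i.e. z = w - 7. The denominator is w, so it suffices to rewrite the numerator in powers of w.

P(z) = 5*z + 4
P(w - 7) = -31 + 5*w

Dividing each term by w:
  f = -31/w + 5

Substituting back w = z + 7:
  f(z) = -31/(z + 7) + 5

The series is finite because the numerator is a polynomial; the negative powers form the principal part, and the coefficient of 1/(z + 7) gives Res(f, -7) = -31.

Final answer: -31/(z + 7) + 5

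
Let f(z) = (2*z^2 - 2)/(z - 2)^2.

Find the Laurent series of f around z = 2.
Put w = z - (2), i.e. z = w + 2. The denominator is w^2, so it suffices to rewrite the numerator in powers of w.

P(z) = 2*z^2 - 2
P(w + 2) = 6 + 8*w + 2*w^2

Dividing each term by w^2:
  f = 6/w^2 + 8/w + 2

Substituting back w = z - 2:
  f(z) = 6/(z - 2)^2 + 8/(z - 2) + 2

The series is finite because the numerator is a polynomial; the negative powers form the principal part, and the coefficient of 1/(z - 2) gives Res(f, 2) = 8.

Final answer: 6/(z - 2)^2 + 8/(z - 2) + 2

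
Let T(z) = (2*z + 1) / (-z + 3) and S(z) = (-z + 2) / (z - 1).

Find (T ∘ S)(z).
(T ∘ S)(z) = T(S(z)) = ((2)*S(z) + (1))/((-1)*S(z) + (3)). Multiply numerator and denominator by z - 1:
  numerator:   (2)*(-z + 2) + (1)*(z - 1) = -z + 3
  denominator: (-1)*(-z + 2) + (3)*(z - 1) = 4*z - 5
(T ∘ S)(z) = (-z + 3)/(4*z - 5)

Final answer: (-z + 3)/(4*z - 5)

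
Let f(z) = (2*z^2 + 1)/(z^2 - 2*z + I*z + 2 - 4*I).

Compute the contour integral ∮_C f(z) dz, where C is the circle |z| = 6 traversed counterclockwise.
pi*(4 + 8*I)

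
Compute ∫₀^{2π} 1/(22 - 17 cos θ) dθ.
Call the integral J. The integrand is 2π-periodic and we integrate over a full period, so shifting θ does not change the value (θ → θ + π flips the sign of the trig term). Hence
  J = ∫₀^{2π} dθ/(22 + 17 cos θ).
Put z = e^{iθ}: then cos θ = (z + 1/z)/2, dθ = dz/(iz), and z runs once counterclockwise around |z| = 1:
  J = ∮_{|z|=1} 1/(22 + 17*(z + 1/z)/2) · dz/(iz) = (2/i) ∮_{|z|=1} dz/(17*z^2 + 44*z + 17).
The roots of 17*z^2 + 44*z + 17 are z = (-22 ± sqrt(22^2 - 17^2))/17, with sqrt(195) = sqrt(195); their product is 1, so only z₊ = -22/17 + sqrt(195)/17 lies inside the unit circle (z₋ = -22/17 - sqrt(195)/17 lies outside).
z₊ is a simple zero of q(z) = 17*z^2 + 44*z + 17, so Res(1/q, z₊) = 1/q'(z₊) with q'(z) = 34*z + 44; and q'(z₊) = 17*(z₊ - z₋) = 2*sqrt(195).
Therefore J = (2/i) · 2πi · 1/(2*sqrt(195)) = 2*pi/(sqrt(195)) = 2*sqrt(195)*pi/195

Final answer: 2*sqrt(195)*pi/195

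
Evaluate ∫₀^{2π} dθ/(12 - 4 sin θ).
sqrt(2)*pi/8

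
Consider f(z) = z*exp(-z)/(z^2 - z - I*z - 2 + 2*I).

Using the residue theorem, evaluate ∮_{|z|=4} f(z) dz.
pi*(-2/5 + 6*I/5)*exp(-2) + pi*(2/5 + 4*I/5)*exp(1 - I)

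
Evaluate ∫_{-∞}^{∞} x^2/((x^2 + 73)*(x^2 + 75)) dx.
pi*(-sqrt(73) + 5*sqrt(3))/2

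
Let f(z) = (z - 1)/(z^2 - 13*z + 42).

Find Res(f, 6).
-5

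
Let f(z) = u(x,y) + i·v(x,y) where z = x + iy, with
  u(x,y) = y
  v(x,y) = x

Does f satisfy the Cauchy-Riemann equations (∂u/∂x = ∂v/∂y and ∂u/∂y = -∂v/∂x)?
∂u/∂x = 0
∂v/∂y = 0
∂u/∂y = 1
∂v/∂x = 1
∂u/∂y ≠ -∂v/∂x; the Cauchy-Riemann equations are not satisfied, so f is not analytic.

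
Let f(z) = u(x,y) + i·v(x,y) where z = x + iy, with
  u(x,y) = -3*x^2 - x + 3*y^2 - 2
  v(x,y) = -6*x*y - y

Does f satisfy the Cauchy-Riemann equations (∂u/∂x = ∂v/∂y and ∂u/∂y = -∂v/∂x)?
∂u/∂x = -6*x - 1
∂v/∂y = -6*x - 1
∂u/∂y = 6*y
∂v/∂x = -6*y
∂u/∂x = ∂v/∂y and ∂u/∂y = -∂v/∂x hold identically; f is analytic.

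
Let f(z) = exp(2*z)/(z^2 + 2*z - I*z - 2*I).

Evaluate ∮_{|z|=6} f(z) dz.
By the residue theorem, ∮_C f(z) dz = 2πi · (sum of the residues of f at the poles inside |z| = 6).

The denominator factors as (z - I)*(z + 2), so the singularities of f are simple poles at z = I, z = -2.
  |I|² = 1 < 36 = 6², so this pole is inside the contour.
  |-2|² = 4 < 36 = 6², so this pole is inside the contour.

With P(z) = exp(2*z) and Q(z) = z^2 + 2*z - I*z - 2*I, each pole is simple, so Res(f, z₀) = P(z₀)/Q'(z₀) with Q'(z) = 2*z + 2 - I.
  Res(f, I) = P(I)/Q'(I) = (exp(2*I))/(2 + I) = (2/5 - I/5)*exp(2*I)
  Res(f, -2) = P(-2)/Q'(-2) = (exp(-4))/(-2 - I) = (-2/5 + I/5)*exp(-4)

Sum of residues inside C: (-2/5 + I/5)*exp(-4) + (2/5 - I/5)*exp(2*I)
∮_C f(z) dz = 2πi · ((-2/5 + I/5)*exp(-4) + (2/5 - I/5)*exp(2*I)) = pi*(-2/5 - 4*I/5)*exp(-4) + pi*(2/5 + 4*I/5)*exp(2*I)

Final answer: pi*(-2/5 - 4*I/5)*exp(-4) + pi*(2/5 + 4*I/5)*exp(2*I)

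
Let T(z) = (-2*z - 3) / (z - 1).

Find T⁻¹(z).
(z - 3)/(z + 2)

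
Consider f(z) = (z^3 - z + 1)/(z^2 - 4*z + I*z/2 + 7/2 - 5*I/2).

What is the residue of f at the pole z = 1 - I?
Write f(z) = P(z)/Q(z) with P(z) = z^3 - z + 1 and Q(z) = z^2 - 4*z + I*z/2 + 7/2 - 5*I/2.
The denominator factors as Q(z) = (z - 1 + I)*(z - 3 - I/2), so z = 1 - I is a simple zero of Q and P is analytic there; z = 1 - I is therefore a simple pole and
  Res(f, z₀) = P(z₀)/Q'(z₀).

Q'(z) = 2*z - 4 + I/2, so Q'(1 - I) = -2 - 3*I/2.
P(1 - I) = -2 - I.

Res(f, 1 - I) = (-2 - I)/(-2 - 3*I/2) = 22/25 - 4*I/25

Final answer: 22/25 - 4*I/25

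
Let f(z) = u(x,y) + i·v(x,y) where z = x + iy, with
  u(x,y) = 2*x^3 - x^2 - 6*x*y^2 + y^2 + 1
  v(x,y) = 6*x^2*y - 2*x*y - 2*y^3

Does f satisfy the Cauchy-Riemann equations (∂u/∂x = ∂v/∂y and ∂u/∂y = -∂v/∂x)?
∂u/∂x = 6*x^2 - 2*x - 6*y^2
∂v/∂y = 6*x^2 - 2*x - 6*y^2
∂u/∂y = -12*x*y + 2*y
∂v/∂x = 12*x*y - 2*y
∂u/∂x = ∂v/∂y and ∂u/∂y = -∂v/∂x hold identically; f is analytic.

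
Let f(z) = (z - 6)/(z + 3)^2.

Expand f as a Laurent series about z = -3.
Put w = z - (-3), i.e. z = w - 3. The denominator is w^2, so it suffices to rewrite the numerator in powers of w.

P(z) = z - 6
P(w - 3) = -9 + w

Dividing each term by w^2:
  f = -9/w^2 + 1/w

Substituting back w = z + 3:
  f(z) = -9/(z + 3)^2 + 1/(z + 3)

The series is finite because the numerator is a polynomial; the negative powers form the principal part, and the coefficient of 1/(z + 3) gives Res(f, -3) = 1.

Final answer: -9/(z + 3)^2 + 1/(z + 3)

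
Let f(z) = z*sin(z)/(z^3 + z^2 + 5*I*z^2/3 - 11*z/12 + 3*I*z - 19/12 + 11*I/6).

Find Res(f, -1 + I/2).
(-3/28 + 9*I/28)*sin(1 - I/2)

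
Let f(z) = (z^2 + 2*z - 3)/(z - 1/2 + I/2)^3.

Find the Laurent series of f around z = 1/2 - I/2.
Put w = z - (1/2 - I/2), i.e. z = w + 1/2 - I/2. The denominator is w^3, so it suffices to rewrite the numerator in powers of w.

P(z) = z^2 + 2*z - 3
P(w + 1/2 - I/2) = -2 - 3*I/2 + (3 - I)*w + w^2

Dividing each term by w^3:
  f = (-2 - 3*I/2)/w^3 + (3 - I)/w^2 + 1/w

Substituting back w = z - 1/2 + I/2:
  f(z) = (-2 - 3*I/2)/(z - 1/2 + I/2)^3 + (3 - I)/(z - 1/2 + I/2)^2 + 1/(z - 1/2 + I/2)

The series is finite because the numerator is a polynomial; the negative powers form the principal part, and the coefficient of 1/(z - 1/2 + I/2) gives Res(f, 1/2 - I/2) = 1.

Final answer: (-2 - 3*I/2)/(z - 1/2 + I/2)^3 + (3 - I)/(z - 1/2 + I/2)^2 + 1/(z - 1/2 + I/2)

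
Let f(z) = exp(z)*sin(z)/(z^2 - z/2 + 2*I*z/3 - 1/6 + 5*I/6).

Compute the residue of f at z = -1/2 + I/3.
(54/145 + 48*I/145)*exp(-1/2 + I/3)*sin(1/2 - I/3)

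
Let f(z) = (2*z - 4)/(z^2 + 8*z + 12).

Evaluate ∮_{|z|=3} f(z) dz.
By the residue theorem, ∮_C f(z) dz = 2πi · (sum of the residues of f at the poles inside |z| = 3).

The denominator factors as (z + 2)*(z + 6), so the singularities of f are simple poles at z = -2, z = -6.
  |-2|² = 4 < 9 = 3², so this pole is inside the contour.
  |-6|² = 36 > 9 = 3², so this pole is outside the contour.

With P(z) = 2*z - 4 and Q(z) = z^2 + 8*z + 12, each pole is simple, so Res(f, z₀) = P(z₀)/Q'(z₀) with Q'(z) = 2*z + 8.
  Res(f, -2) = P(-2)/Q'(-2) = (-8)/(4) = -2

∮_C f(z) dz = 2πi · (-2) = -4*I*pi

Final answer: -4*I*pi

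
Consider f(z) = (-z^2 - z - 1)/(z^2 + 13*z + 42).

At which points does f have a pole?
{-7, -6}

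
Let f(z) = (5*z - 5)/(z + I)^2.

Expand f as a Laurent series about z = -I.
Put w = z - (-I), i.e. z = w - I. The denominator is w^2, so it suffices to rewrite the numerator in powers of w.

P(z) = 5*z - 5
P(w - I) = -5 - 5*I + 5*w

Dividing each term by w^2:
  f = (-5 - 5*I)/w^2 + 5/w

Substituting back w = z + I:
  f(z) = (-5 - 5*I)/(z + I)^2 + 5/(z + I)

The series is finite because the numerator is a polynomial; the negative powers form the principal part, and the coefficient of 1/(z + I) gives Res(f, -I) = 5.

Final answer: (-5 - 5*I)/(z + I)^2 + 5/(z + I)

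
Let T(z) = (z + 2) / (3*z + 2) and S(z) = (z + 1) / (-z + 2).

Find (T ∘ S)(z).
(-z + 5)/(z + 7)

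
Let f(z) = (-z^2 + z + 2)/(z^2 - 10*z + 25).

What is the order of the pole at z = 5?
2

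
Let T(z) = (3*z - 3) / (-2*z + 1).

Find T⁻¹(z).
(z + 3)/(2*z + 3)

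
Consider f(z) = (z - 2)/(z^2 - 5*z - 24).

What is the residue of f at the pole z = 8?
Write f(z) = P(z)/Q(z) with P(z) = z - 2 and Q(z) = z^2 - 5*z - 24.
The denominator factors as Q(z) = (z - 8)*(z + 3), so z = 8 is a simple zero of Q and P is analytic there; z = 8 is therefore a simple pole and
  Res(f, z₀) = P(z₀)/Q'(z₀).

Q'(z) = 2*z - 5, so Q'(8) = 11.
P(8) = 6.

Res(f, 8) = (6)/(11) = 6/11

Final answer: 6/11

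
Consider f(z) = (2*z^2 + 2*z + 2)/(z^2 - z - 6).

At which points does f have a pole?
The singularities of f are the zeros of the denominator. Factoring,
  z^2 - z - 6 = (z + 2)*(z - 3)
so the candidates are z = -2, z = 3.

Check the numerator P(z) = 2*z^2 + 2*z + 2 at each one:
  P(-2) = 6 ≠ 0, so z = -2 is a (simple) pole.
  P(3) = 26 ≠ 0, so z = 3 is a (simple) pole.

Poles of f: {-2, 3}

Final answer: {-2, 3}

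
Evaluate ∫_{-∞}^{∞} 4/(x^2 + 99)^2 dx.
2*sqrt(11)*pi/3267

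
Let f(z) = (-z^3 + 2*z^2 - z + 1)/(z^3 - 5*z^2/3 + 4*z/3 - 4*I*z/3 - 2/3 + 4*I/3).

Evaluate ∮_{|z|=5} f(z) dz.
By the residue theorem, ∮_C f(z) dz = 2πi · (sum of the residues of f at the poles inside |z| = 5).

The denominator factors as (z - 1)*(z + 1/3 + I)*(z - 1 - I), so the singularities of f are simple poles at z = 1, z = -1/3 - I, z = 1 + I.
  |1|² = 1 < 25 = 5², so this pole is inside the contour.
  |-1/3 - I|² = 10/9 < 25 = 5², so this pole is inside the contour.
  |1 + I|² = 2 < 25 = 5², so this pole is inside the contour.

With P(z) = -z^3 + 2*z^2 - z + 1 and Q(z) = z^3 - 5*z^2/3 + 4*z/3 - 4*I*z/3 - 2/3 + 4*I/3, each pole is simple, so Res(f, z₀) = P(z₀)/Q'(z₀) with Q'(z) = 3*z^2 - 10*z/3 + 4/3 - 4*I/3.
  Res(f, 1) = P(1)/Q'(1) = (1)/(1 - 4*I/3) = 9/25 + 12*I/25
  Res(f, -1/3 - I) = P(-1/3 - I)/Q'(-1/3 - I) = (-38/27 + 5*I/3)/(-2/9 + 4*I) = 424/975 + 213*I/650
  Res(f, 1 + I) = P(1 + I)/Q'(1 + I) = (2 + I)/(-2 + 4*I/3) = -6/13 - 21*I/26

Sum of residues inside C: 1/3
∮_C f(z) dz = 2πi · (1/3) = 2*I*pi/3

Final answer: 2*I*pi/3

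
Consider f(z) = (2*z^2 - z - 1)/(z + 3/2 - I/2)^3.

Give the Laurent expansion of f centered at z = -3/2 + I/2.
Put w = z - (-3/2 + I/2), i.e. z = w - 3/2 + I/2. The denominator is w^3, so it suffices to rewrite the numerator in powers of w.

P(z) = 2*z^2 - z - 1
P(w - 3/2 + I/2) = 9/2 - 7*I/2 + (-7 + 2*I)*w + 2*w^2

Dividing each term by w^3:
  f = (9/2 - 7*I/2)/w^3 + (-7 + 2*I)/w^2 + 2/w

Substituting back w = z + 3/2 - I/2:
  f(z) = (9/2 - 7*I/2)/(z + 3/2 - I/2)^3 + (-7 + 2*I)/(z + 3/2 - I/2)^2 + 2/(z + 3/2 - I/2)

The series is finite because the numerator is a polynomial; the negative powers form the principal part, and the coefficient of 1/(z + 3/2 - I/2) gives Res(f, -3/2 + I/2) = 2.

Final answer: (9/2 - 7*I/2)/(z + 3/2 - I/2)^3 + (-7 + 2*I)/(z + 3/2 - I/2)^2 + 2/(z + 3/2 - I/2)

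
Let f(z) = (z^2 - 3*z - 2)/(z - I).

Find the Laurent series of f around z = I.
(-3 - 3*I)/(z - I) - 3 + 2*I + (z - I)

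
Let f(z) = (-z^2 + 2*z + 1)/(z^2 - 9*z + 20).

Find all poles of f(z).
The singularities of f are the zeros of the denominator. Factoring,
  z^2 - 9*z + 20 = (z - 4)*(z - 5)
so the candidates are z = 4, z = 5.

Check the numerator P(z) = -z^2 + 2*z + 1 at each one:
  P(4) = -7 ≠ 0, so z = 4 is a (simple) pole.
  P(5) = -14 ≠ 0, so z = 5 is a (simple) pole.

Poles of f: {4, 5}

Final answer: {4, 5}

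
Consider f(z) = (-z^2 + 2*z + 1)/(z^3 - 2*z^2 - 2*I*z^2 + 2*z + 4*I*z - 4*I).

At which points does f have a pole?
The singularities of f are the zeros of the denominator. Factoring,
  z^3 - 2*z^2 - 2*I*z^2 + 2*z + 4*I*z - 4*I = (z - 2*I)*(z - 1 - I)*(z - 1 + I)
so the candidates are z = 2*I, z = 1 + I, z = 1 - I.

Check the numerator P(z) = -z^2 + 2*z + 1 at each one:
  P(2*I) = 5 + 4*I ≠ 0, so z = 2*I is a (simple) pole.
  P(1 + I) = 3 ≠ 0, so z = 1 + I is a (simple) pole.
  P(1 - I) = 3 ≠ 0, so z = 1 - I is a (simple) pole.

Poles of f: {2*I, 1 - I, 1 + I}

Final answer: {2*I, 1 - I, 1 + I}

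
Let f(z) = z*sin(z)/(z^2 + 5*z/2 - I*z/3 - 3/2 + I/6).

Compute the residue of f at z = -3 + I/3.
(-382/445 + 6*I/445)*sin(3 - I/3)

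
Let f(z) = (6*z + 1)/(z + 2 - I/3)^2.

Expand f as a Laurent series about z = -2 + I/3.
Put w = z - (-2 + I/3), i.e. z = w - 2 + I/3. The denominator is w^2, so it suffices to rewrite the numerator in powers of w.

P(z) = 6*z + 1
P(w - 2 + I/3) = -11 + 2*I + 6*w

Dividing each term by w^2:
  f = (-11 + 2*I)/w^2 + 6/w

Substituting back w = z + 2 - I/3:
  f(z) = (-11 + 2*I)/(z + 2 - I/3)^2 + 6/(z + 2 - I/3)

The series is finite because the numerator is a polynomial; the negative powers form the principal part, and the coefficient of 1/(z + 2 - I/3) gives Res(f, -2 + I/3) = 6.

Final answer: (-11 + 2*I)/(z + 2 - I/3)^2 + 6/(z + 2 - I/3)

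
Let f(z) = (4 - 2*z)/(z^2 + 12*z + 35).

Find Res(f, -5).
Write f(z) = P(z)/Q(z) with P(z) = 4 - 2*z and Q(z) = z^2 + 12*z + 35.
The denominator factors as Q(z) = (z + 7)*(z + 5), so z = -5 is a simple zero of Q and P is analytic there; z = -5 is therefore a simple pole and
  Res(f, z₀) = P(z₀)/Q'(z₀).

Q'(z) = 2*z + 12, so Q'(-5) = 2.
P(-5) = 14.

Res(f, -5) = (14)/(2) = 7

Final answer: 7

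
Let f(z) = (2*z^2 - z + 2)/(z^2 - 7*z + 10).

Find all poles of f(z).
The singularities of f are the zeros of the denominator. Factoring,
  z^2 - 7*z + 10 = (z - 5)*(z - 2)
so the candidates are z = 5, z = 2.

Check the numerator P(z) = 2*z^2 - z + 2 at each one:
  P(5) = 47 ≠ 0, so z = 5 is a (simple) pole.
  P(2) = 8 ≠ 0, so z = 2 is a (simple) pole.

Poles of f: {2, 5}

Final answer: {2, 5}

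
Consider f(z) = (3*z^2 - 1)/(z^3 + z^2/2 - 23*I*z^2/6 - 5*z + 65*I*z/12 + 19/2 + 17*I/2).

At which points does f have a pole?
The singularities of f are the zeros of the denominator. Factoring,
  z^3 + z^2/2 - 23*I*z^2/6 - 5*z + 65*I*z/12 + 19/2 + 17*I/2 = (z - 2 + 2*I/3)*(z + 3/2 - 3*I)*(z + 1 - 3*I/2)
so the candidates are z = 2 - 2*I/3, z = -3/2 + 3*I, z = -1 + 3*I/2.

Check the numerator P(z) = 3*z^2 - 1 at each one:
  P(2 - 2*I/3) = 29/3 - 8*I ≠ 0, so z = 2 - 2*I/3 is a (simple) pole.
  P(-3/2 + 3*I) = -85/4 - 27*I ≠ 0, so z = -3/2 + 3*I is a (simple) pole.
  P(-1 + 3*I/2) = -19/4 - 9*I ≠ 0, so z = -1 + 3*I/2 is a (simple) pole.

Poles of f: {-3/2 + 3*I, -1 + 3*I/2, 2 - 2*I/3}

Final answer: {-3/2 + 3*I, -1 + 3*I/2, 2 - 2*I/3}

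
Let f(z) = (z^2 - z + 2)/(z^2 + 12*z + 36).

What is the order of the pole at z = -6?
Factor the denominator:
  z^2 + 12*z + 36 = (z + 6)^2

The numerator P(z) = z^2 - z + 2 has P(-6) = 44 ≠ 0, so no factor of (z + 6) cancels.
Near z = -6 we can therefore write f(z) = g(z)/(z + 6)^2 with g analytic at -6 and g(-6) ≠ 0 (g is just the numerator).

Hence z = -6 is a pole of order 2.

Final answer: 2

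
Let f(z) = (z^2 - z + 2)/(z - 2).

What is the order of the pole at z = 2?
Factor the denominator:
  z - 2 = (z - 2)

The numerator P(z) = z^2 - z + 2 has P(2) = 4 ≠ 0, so no factor of (z - 2) cancels.
Near z = 2 we can therefore write f(z) = g(z)/(z - 2) with g analytic at 2 and g(2) ≠ 0 (g is just the numerator).

Hence z = 2 is a pole of order 1.

Final answer: 1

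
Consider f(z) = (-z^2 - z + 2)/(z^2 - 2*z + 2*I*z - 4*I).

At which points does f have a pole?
The singularities of f are the zeros of the denominator. Factoring,
  z^2 - 2*z + 2*I*z - 4*I = (z - 2)*(z + 2*I)
so the candidates are z = 2, z = -2*I.

Check the numerator P(z) = -z^2 - z + 2 at each one:
  P(2) = -4 ≠ 0, so z = 2 is a (simple) pole.
  P(-2*I) = 6 + 2*I ≠ 0, so z = -2*I is a (simple) pole.

Poles of f: {-2*I, 2}

Final answer: {-2*I, 2}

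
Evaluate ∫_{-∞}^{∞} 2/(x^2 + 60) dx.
sqrt(15)*pi/15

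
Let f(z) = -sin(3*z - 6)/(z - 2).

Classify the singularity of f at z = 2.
removable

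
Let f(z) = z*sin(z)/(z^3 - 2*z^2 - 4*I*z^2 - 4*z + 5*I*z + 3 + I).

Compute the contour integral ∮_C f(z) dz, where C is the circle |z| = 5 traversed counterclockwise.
By the residue theorem, ∮_C f(z) dz = 2πi · (sum of the residues of f at the poles inside |z| = 5).

The denominator factors as (z - I)*(z - 1 - I)*(z - 1 - 2*I), so the singularities of f are simple poles at z = I, z = 1 + I, z = 1 + 2*I.
  |I|² = 1 < 25 = 5², so this pole is inside the contour.
  |1 + I|² = 2 < 25 = 5², so this pole is inside the contour.
  |1 + 2*I|² = 5 < 25 = 5², so this pole is inside the contour.

With P(z) = z*sin(z) and Q(z) = z^3 - 2*z^2 - 4*I*z^2 - 4*z + 5*I*z + 3 + I, each pole is simple, so Res(f, z₀) = P(z₀)/Q'(z₀) with Q'(z) = 3*z^2 - 4*z - 8*I*z - 4 + 5*I.
  Res(f, I) = P(I)/Q'(I) = (-sinh(1))/(1 + I) = (-1/2 + I/2)*sinh(1)
  Res(f, 1 + I) = P(1 + I)/Q'(1 + I) = ((1 + I)*sin(1 + I))/(-I) = (-1 + I)*sin(1 + I)
  Res(f, 1 + 2*I) = P(1 + 2*I)/Q'(1 + 2*I) = ((1 + 2*I)*sin(1 + 2*I))/(-1 + I) = (1/2 - 3*I/2)*sin(1 + 2*I)

Sum of residues inside C: (1/2 - 3*I/2)*sin(1 + 2*I) + (-1/2 + I/2)*sinh(1) + (-1 + I)*sin(1 + I)
∮_C f(z) dz = 2πi · ((1/2 - 3*I/2)*sin(1 + 2*I) + (-1/2 + I/2)*sinh(1) + (-1 + I)*sin(1 + I)) = pi*(-2 - 2*I)*sin(1 + I) + pi*(-1 - I)*sinh(1) + pi*(3 + I)*sin(1 + 2*I)

Final answer: pi*(-2 - 2*I)*sin(1 + I) + pi*(-1 - I)*sinh(1) + pi*(3 + I)*sin(1 + 2*I)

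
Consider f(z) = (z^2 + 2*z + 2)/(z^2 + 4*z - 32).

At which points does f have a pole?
{-8, 4}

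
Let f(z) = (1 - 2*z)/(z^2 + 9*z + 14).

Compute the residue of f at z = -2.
1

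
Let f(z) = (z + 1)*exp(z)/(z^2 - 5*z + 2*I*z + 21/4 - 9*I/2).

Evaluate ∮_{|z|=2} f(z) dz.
By the residue theorem, ∮_C f(z) dz = 2πi · (sum of the residues of f at the poles inside |z| = 2).

The denominator factors as (z - 2 + I/2)*(z - 3 + 3*I/2), so the singularities of f are simple poles at z = 2 - I/2, z = 3 - 3*I/2.
  |2 - I/2|² = 17/4 > 4 = 2², so this pole is outside the contour.
  |3 - 3*I/2|² = 45/4 > 4 = 2², so this pole is outside the contour.

No pole lies inside the contour, so f is analytic on and inside C and the integral is 0 (Cauchy's theorem).

Final answer: 0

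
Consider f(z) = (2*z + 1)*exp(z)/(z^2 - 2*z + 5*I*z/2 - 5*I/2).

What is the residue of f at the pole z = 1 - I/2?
Write f(z) = P(z)/Q(z) with P(z) = (2*z + 1)*exp(z) and Q(z) = z^2 - 2*z + 5*I*z/2 - 5*I/2.
The denominator factors as Q(z) = (z - 1 + 2*I)*(z - 1 + I/2), so z = 1 - I/2 is a simple zero of Q and P is analytic there; z = 1 - I/2 is therefore a simple pole and
  Res(f, z₀) = P(z₀)/Q'(z₀).

Q'(z) = 2*z - 2 + 5*I/2, so Q'(1 - I/2) = 3*I/2.
P(1 - I/2) = (3 - I)*exp(1 - I/2).

Res(f, 1 - I/2) = ((3 - I)*exp(1 - I/2))/(3*I/2) = (-2/3 - 2*I)*exp(1 - I/2)

Final answer: (-2/3 - 2*I)*exp(1 - I/2)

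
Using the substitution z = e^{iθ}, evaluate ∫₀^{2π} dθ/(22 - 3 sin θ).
Call the integral J. The integrand is 2π-periodic and we integrate over a full period, so shifting θ does not change the value (θ → θ + π/2 turns sin θ into cos θ; θ → θ + π flips the sign of the trig term). Hence
  J = ∫₀^{2π} dθ/(22 + 3 cos θ).
Put z = e^{iθ}: then cos θ = (z + 1/z)/2, dθ = dz/(iz), and z runs once counterclockwise around |z| = 1:
  J = ∮_{|z|=1} 1/(22 + 3*(z + 1/z)/2) · dz/(iz) = (2/i) ∮_{|z|=1} dz/(3*z^2 + 44*z + 3).
The roots of 3*z^2 + 44*z + 3 are z = (-22 ± sqrt(22^2 - 3^2))/3, with sqrt(475) = 5*sqrt(19); their product is 1, so only z₊ = -22/3 + 5*sqrt(19)/3 lies inside the unit circle (z₋ = -22/3 - 5*sqrt(19)/3 lies outside).
z₊ is a simple zero of q(z) = 3*z^2 + 44*z + 3, so Res(1/q, z₊) = 1/q'(z₊) with q'(z) = 6*z + 44; and q'(z₊) = 3*(z₊ - z₋) = 10*sqrt(19).
Therefore J = (2/i) · 2πi · 1/(10*sqrt(19)) = 2*pi/(5*sqrt(19)) = 2*sqrt(19)*pi/95

Final answer: 2*sqrt(19)*pi/95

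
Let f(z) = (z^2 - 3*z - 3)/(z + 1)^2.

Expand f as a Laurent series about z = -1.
1/(z + 1)^2 - 5/(z + 1) + 1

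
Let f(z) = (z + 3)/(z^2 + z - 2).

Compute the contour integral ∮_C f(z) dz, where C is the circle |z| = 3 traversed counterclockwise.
By the residue theorem, ∮_C f(z) dz = 2πi · (sum of the residues of f at the poles inside |z| = 3).

The denominator factors as (z - 1)*(z + 2), so the singularities of f are simple poles at z = 1, z = -2.
  |1|² = 1 < 9 = 3², so this pole is inside the contour.
  |-2|² = 4 < 9 = 3², so this pole is inside the contour.

With P(z) = z + 3 and Q(z) = z^2 + z - 2, each pole is simple, so Res(f, z₀) = P(z₀)/Q'(z₀) with Q'(z) = 2*z + 1.
  Res(f, 1) = P(1)/Q'(1) = (4)/(3) = 4/3
  Res(f, -2) = P(-2)/Q'(-2) = (1)/(-3) = -1/3

Sum of residues inside C: 1
∮_C f(z) dz = 2πi · (1) = 2*I*pi

Final answer: 2*I*pi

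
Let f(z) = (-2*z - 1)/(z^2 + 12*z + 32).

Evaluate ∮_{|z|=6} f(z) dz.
By the residue theorem, ∮_C f(z) dz = 2πi · (sum of the residues of f at the poles inside |z| = 6).

The denominator factors as (z + 8)*(z + 4), so the singularities of f are simple poles at z = -8, z = -4.
  |-8|² = 64 > 36 = 6², so this pole is outside the contour.
  |-4|² = 16 < 36 = 6², so this pole is inside the contour.

With P(z) = -2*z - 1 and Q(z) = z^2 + 12*z + 32, each pole is simple, so Res(f, z₀) = P(z₀)/Q'(z₀) with Q'(z) = 2*z + 12.
  Res(f, -4) = P(-4)/Q'(-4) = (7)/(4) = 7/4

∮_C f(z) dz = 2πi · (7/4) = 7*I*pi/2

Final answer: 7*I*pi/2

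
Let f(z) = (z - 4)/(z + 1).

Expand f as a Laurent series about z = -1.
Put w = z - (-1), i.e. z = w - 1. The denominator is w, so it suffices to rewrite the numerator in powers of w.

P(z) = z - 4
P(w - 1) = -5 + w

Dividing each term by w:
  f = -5/w + 1

Substituting back w = z + 1:
  f(z) = -5/(z + 1) + 1

The series is finite because the numerator is a polynomial; the negative powers form the principal part, and the coefficient of 1/(z + 1) gives Res(f, -1) = -5.

Final answer: -5/(z + 1) + 1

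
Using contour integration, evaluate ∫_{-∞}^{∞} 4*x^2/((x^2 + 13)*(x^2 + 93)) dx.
Let f(z) = 4*z^2/((z^2 + 13)*(z^2 + 93)). The denominator has no real zeros and deg Q - deg P = 2 ≥ 2, so the integral of f over the upper semicircle |z| = R tends to 0 as R → ∞. Closing the contour in the upper half-plane,
  ∫_{-∞}^{∞} f(x) dx = 2πi · Σ Res(f, z_k)  over the poles with Im z_k > 0.

Zeros of the denominator: z^2 + 93 = 0 gives z = ±sqrt(93)*I; z^2 + 13 = 0 gives z = ±sqrt(13)*I.
Upper half-plane: z = sqrt(13)*I, z = sqrt(93)*I (simple).

Each pole is a simple zero of Q(z) = z^4 + 106*z^2 + 1209, so Res(f, z₀) = P(z₀)/Q'(z₀) with P(z) = 4*z^2, Q'(z) = 4*z^3 + 212*z:
  Res(f, sqrt(13)*I) = (-52)/(160*sqrt(13)*I) = sqrt(13)*I/40
  Res(f, sqrt(93)*I) = (-372)/(-160*sqrt(93)*I) = -sqrt(93)*I/40

Sum of residues: I*(-sqrt(93) + sqrt(13))/40
∫_{-∞}^{∞} f(x) dx = 2πi · (I*(-sqrt(93) + sqrt(13))/40) = pi*(-sqrt(13) + sqrt(93))/20

Final answer: pi*(-sqrt(13) + sqrt(93))/20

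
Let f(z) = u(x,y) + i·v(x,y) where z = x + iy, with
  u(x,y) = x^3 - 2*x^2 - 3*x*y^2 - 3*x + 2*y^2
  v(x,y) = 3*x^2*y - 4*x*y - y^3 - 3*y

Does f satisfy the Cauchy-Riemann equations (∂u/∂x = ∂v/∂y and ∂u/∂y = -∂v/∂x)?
∂u/∂x = 3*x^2 - 4*x - 3*y^2 - 3
∂v/∂y = 3*x^2 - 4*x - 3*y^2 - 3
∂u/∂y = -6*x*y + 4*y
∂v/∂x = 6*x*y - 4*y
∂u/∂x = ∂v/∂y and ∂u/∂y = -∂v/∂x hold identically; f is analytic.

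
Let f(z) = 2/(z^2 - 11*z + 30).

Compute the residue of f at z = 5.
Write f(z) = P(z)/Q(z) with P(z) = 2 and Q(z) = z^2 - 11*z + 30.
The denominator factors as Q(z) = (z - 5)*(z - 6), so z = 5 is a simple zero of Q and P is analytic there; z = 5 is therefore a simple pole and
  Res(f, z₀) = P(z₀)/Q'(z₀).

Q'(z) = 2*z - 11, so Q'(5) = -1.
P(5) = 2.

Res(f, 5) = (2)/(-1) = -2

Final answer: -2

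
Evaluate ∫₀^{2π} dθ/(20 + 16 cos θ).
Let J = ∫₀^{2π} dθ/(20 + 16 cos θ).
Put z = e^{iθ}: then cos θ = (z + 1/z)/2, dθ = dz/(iz), and z runs once counterclockwise around |z| = 1:
  J = ∮_{|z|=1} 1/(20 + 16*(z + 1/z)/2) · dz/(iz) = (2/i) ∮_{|z|=1} dz/(16*z^2 + 40*z + 16).
The roots of 16*z^2 + 40*z + 16 are z = (-20 ± sqrt(20^2 - 16^2))/16, with sqrt(144) = 12; their product is 1, so only z₊ = -1/2 lies inside the unit circle (z₋ = -2 lies outside).
z₊ is a simple zero of q(z) = 16*z^2 + 40*z + 16, so Res(1/q, z₊) = 1/q'(z₊) with q'(z) = 32*z + 40; and q'(z₊) = 16*(z₊ - z₋) = 24.
Therefore J = (2/i) · 2πi · 1/(24) = 2*pi/(12) = pi/6

Final answer: pi/6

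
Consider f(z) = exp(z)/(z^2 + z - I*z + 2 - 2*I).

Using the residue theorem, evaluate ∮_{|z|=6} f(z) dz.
pi*(-3/5 - I/5)*exp(-1 - I) + pi*(3/5 + I/5)*exp(2*I)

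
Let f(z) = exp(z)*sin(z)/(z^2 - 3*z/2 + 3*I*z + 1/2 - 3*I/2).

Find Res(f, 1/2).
(-2/37 - 12*I/37)*exp(1/2)*sin(1/2)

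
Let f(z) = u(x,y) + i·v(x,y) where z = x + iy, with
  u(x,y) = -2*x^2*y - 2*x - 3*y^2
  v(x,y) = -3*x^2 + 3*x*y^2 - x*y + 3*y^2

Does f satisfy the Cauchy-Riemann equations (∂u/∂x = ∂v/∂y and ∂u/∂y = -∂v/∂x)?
∂u/∂x = -4*x*y - 2
∂v/∂y = 6*x*y - x + 6*y
∂u/∂y = -2*x^2 - 6*y
∂v/∂x = -6*x + 3*y^2 - y
∂u/∂x ≠ ∂v/∂y and ∂u/∂y ≠ -∂v/∂x; the Cauchy-Riemann equations are not satisfied, so f is not analytic.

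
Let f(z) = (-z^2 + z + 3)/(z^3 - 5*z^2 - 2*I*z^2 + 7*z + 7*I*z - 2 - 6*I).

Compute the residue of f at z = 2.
-1/2 + I/2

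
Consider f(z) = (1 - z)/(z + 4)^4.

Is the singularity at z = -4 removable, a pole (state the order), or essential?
Write f(z) = g(z)/(z + 4)^4 with g(z) = 1 - z.
g is entire and g(-4) = 5 ≠ 0, so no factor of (z + 4) cancels: the Laurent expansion of f about z = -4 starts at the power -4, i.e. lim_{z→z₀} (z - z₀)^4 f(z) = 5 is finite and nonzero.
So z = -4 is a pole of order 4.

Final answer: pole of order 4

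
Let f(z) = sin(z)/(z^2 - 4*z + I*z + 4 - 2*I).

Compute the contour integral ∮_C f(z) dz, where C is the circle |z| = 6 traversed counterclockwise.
By the residue theorem, ∮_C f(z) dz = 2πi · (sum of the residues of f at the poles inside |z| = 6).

The denominator factors as (z - 2)*(z - 2 + I), so the singularities of f are simple poles at z = 2, z = 2 - I.
  |2|² = 4 < 36 = 6², so this pole is inside the contour.
  |2 - I|² = 5 < 36 = 6², so this pole is inside the contour.

With P(z) = sin(z) and Q(z) = z^2 - 4*z + I*z + 4 - 2*I, each pole is simple, so Res(f, z₀) = P(z₀)/Q'(z₀) with Q'(z) = 2*z - 4 + I.
  Res(f, 2) = P(2)/Q'(2) = (sin(2))/(I) = -I*sin(2)
  Res(f, 2 - I) = P(2 - I)/Q'(2 - I) = (sin(2 - I))/(-I) = I*sin(2 - I)

Sum of residues inside C: -I*sin(2) + I*sin(2 - I)
∮_C f(z) dz = 2πi · (-I*sin(2) + I*sin(2 - I)) = 2*pi*sin(2) - 2*pi*sin(2 - I)

Final answer: 2*pi*sin(2) - 2*pi*sin(2 - I)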